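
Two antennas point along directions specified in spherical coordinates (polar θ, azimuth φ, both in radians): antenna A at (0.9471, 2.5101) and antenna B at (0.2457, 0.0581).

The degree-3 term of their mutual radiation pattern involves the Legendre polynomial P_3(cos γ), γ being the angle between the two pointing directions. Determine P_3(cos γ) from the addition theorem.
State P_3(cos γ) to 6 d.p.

-0.443642

Expand P_3 via completeness: Σ_{m} conj(Y_{3,m}) at Ω₁ times Y_{3,m} at Ω₂ —
  term(m=-3) = (0.000640, 0.001177)   from Y*(Ω₁)=(0.070975, 0.211562), Y(Ω₂)=(0.005913, -0.001041)
  term(m=-2) = (0.004393, -0.022643)   from Y*(Ω₁)=(0.119154, -0.374798), Y(Ω₂)=(0.058253, -0.006800)
  term(m=-1) = (-0.041578, 0.034287)   from Y*(Ω₁)=(-0.149386, 0.109262), Y(Ω₂)=(0.290690, -0.016908)
  term(m=+0) = (-0.174037, -0.000000)   from Y*(Ω₁)=(-0.282134, -0.000000), Y(Ω₂)=(0.616861, 0.000000)
  term(m=+1) = (-0.041578, -0.034287)   from Y*(Ω₁)=(0.149386, 0.109262), Y(Ω₂)=(-0.290690, -0.016908)
  term(m=+2) = (0.004393, 0.022643)   from Y*(Ω₁)=(0.119154, 0.374798), Y(Ω₂)=(0.058253, 0.006800)
  term(m=+3) = (0.000640, -0.001177)   from Y*(Ω₁)=(-0.070975, 0.211562), Y(Ω₂)=(-0.005913, -0.001041)
Accumulated sum (-0.247127, -0.000000); after 4π/(2l+1) scaling, (-0.443642, -0.000000) ⇒ P_3 = -0.443642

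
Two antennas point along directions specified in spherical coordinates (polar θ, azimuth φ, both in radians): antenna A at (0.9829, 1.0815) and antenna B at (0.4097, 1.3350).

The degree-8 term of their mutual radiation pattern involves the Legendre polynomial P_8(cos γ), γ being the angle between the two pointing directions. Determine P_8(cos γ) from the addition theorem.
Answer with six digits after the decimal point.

Expand P_8 via completeness: Σ_{m} conj(Y_{8,m}) at Ω₁ times Y_{8,m} at Ω₂ —
  [-8]  conj(Y_{8,-8})(Ω₁) = -0.08482 + 0.08271j ; Y_{8,-8}(Ω₂) = -0.00010 + 0.00031j ; Δ = -0.00002 - 0.00003j
  [-7]  conj(Y_{8,-7})(Ω₁) = 0.08834 + 0.30324j ; Y_{8,-7}(Ω₂) = -0.00300 - 0.00024j ; Δ = -0.00019 - 0.00093j
  [-6]  conj(Y_{8,-6})(Ω₁) = 0.44204 + 0.09229j ; Y_{8,-6}(Ω₂) = -0.00272 - 0.01726j ; Δ = 0.00039 - 0.00788j
  [-5]  conj(Y_{8,-5})(Ω₁) = 0.18597 - 0.22299j ; Y_{8,-5}(Ω₂) = 0.06650 - 0.02748j ; Δ = 0.00624 - 0.01994j
  [-4]  conj(Y_{8,-4})(Ω₁) = 0.05180 + 0.12732j ; Y_{8,-4}(Ω₂) = 0.12570 + 0.17328j ; Δ = -0.01555 + 0.02498j
  [-3]  conj(Y_{8,-3})(Ω₁) = 0.36300 + 0.03749j ; Y_{8,-3}(Ω₂) = -0.28731 + 0.33604j ; Δ = -0.11689 + 0.11121j
  [-2]  conj(Y_{8,-2})(Ω₁) = 0.02712 - 0.04031j ; Y_{8,-2}(Ω₂) = -0.48799 - 0.24886j ; Δ = -0.02326 + 0.01292j
  [-1]  conj(Y_{8,-1})(Ω₁) = 0.15927 + 0.29911j ; Y_{8,-1}(Ω₂) = 0.04059 - 0.16894j ; Δ = 0.05700 - 0.01477j
  [+0]  conj(Y_{8,0})(Ω₁) = 0.10114 + 0.00000j ; Y_{8,0}(Ω₂) = -0.44581 + 0.00000j ; Δ = -0.04509 + 0.00000j
  [+1]  conj(Y_{8,1})(Ω₁) = -0.15927 + 0.29911j ; Y_{8,1}(Ω₂) = -0.04059 - 0.16894j ; Δ = 0.05700 + 0.01477j
  [+2]  conj(Y_{8,2})(Ω₁) = 0.02712 + 0.04031j ; Y_{8,2}(Ω₂) = -0.48799 + 0.24886j ; Δ = -0.02326 - 0.01292j
  [+3]  conj(Y_{8,3})(Ω₁) = -0.36300 + 0.03749j ; Y_{8,3}(Ω₂) = 0.28731 + 0.33604j ; Δ = -0.11689 - 0.11121j
  [+4]  conj(Y_{8,4})(Ω₁) = 0.05180 - 0.12732j ; Y_{8,4}(Ω₂) = 0.12570 - 0.17328j ; Δ = -0.01555 - 0.02498j
  [+5]  conj(Y_{8,5})(Ω₁) = -0.18597 - 0.22299j ; Y_{8,5}(Ω₂) = -0.06650 - 0.02748j ; Δ = 0.00624 + 0.01994j
  [+6]  conj(Y_{8,6})(Ω₁) = 0.44204 - 0.09229j ; Y_{8,6}(Ω₂) = -0.00272 + 0.01726j ; Δ = 0.00039 + 0.00788j
  [+7]  conj(Y_{8,7})(Ω₁) = -0.08834 + 0.30324j ; Y_{8,7}(Ω₂) = 0.00300 - 0.00024j ; Δ = -0.00019 + 0.00093j
  [+8]  conj(Y_{8,8})(Ω₁) = -0.08482 - 0.08271j ; Y_{8,8}(Ω₂) = -0.00010 - 0.00031j ; Δ = -0.00002 + 0.00003j
Accumulated sum -0.22966 + 0.00000j; after 4π/(2l+1) scaling, -0.16976 + 0.00000j ⇒ P_8 = -0.169765

-0.169765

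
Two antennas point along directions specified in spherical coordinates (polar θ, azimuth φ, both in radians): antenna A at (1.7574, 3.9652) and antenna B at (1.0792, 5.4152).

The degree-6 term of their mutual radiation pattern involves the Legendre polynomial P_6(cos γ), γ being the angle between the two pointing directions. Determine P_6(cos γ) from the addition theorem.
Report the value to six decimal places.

-0.310646

Addition theorem: P_6(cos γ) = (4π/13) Σ_m Y*_{lm}(Ω₁) Y_{lm}(Ω₂), m = −6…6:
  [-6]  conj(Y_{6,-6})(Ω₁) = +0.098832-0.423521i ; Y_{6,-6}(Ω₂) = +0.107829-0.199498i ; Δ = -0.073835-0.065385i
  [-5]  conj(Y_{6,-5})(Ω₁) = -0.159275-0.235657i ; Y_{6,-5}(Ω₂) = -0.153070-0.391785i ; Δ = -0.067947+0.098474i
  [-4]  conj(Y_{6,-4})(Ω₁) = +0.204294+0.031469i ; Y_{6,-4}(Ω₂) = -0.295780-0.101427i ; Δ = -0.057234-0.030029i
  [-3]  conj(Y_{6,-3})(Ω₁) = +0.235454-0.186835i ; Y_{6,-3}(Ω₂) = +0.099345-0.059232i ; Δ = +0.012325-0.032507i
  [-2]  conj(Y_{6,-2})(Ω₁) = -0.010073+0.131560i ; Y_{6,-2}(Ω₂) = +0.057117-0.342645i ; Δ = +0.044503+0.010966i
  [-1]  conj(Y_{6,-1})(Ω₁) = +0.204490+0.220746i ; Y_{6,-1}(Ω₂) = -0.005112-0.006034i ; Δ = +0.000287-0.002362i
  [+0]  conj(Y_{6,0})(Ω₁) = -0.111233-0.000000i ; Y_{6,0}(Ω₂) = +0.337695+0.000000i ; Δ = -0.037563-0.000000i
  [+1]  conj(Y_{6,1})(Ω₁) = -0.204490+0.220746i ; Y_{6,1}(Ω₂) = +0.005112-0.006034i ; Δ = +0.000287+0.002362i
  [+2]  conj(Y_{6,2})(Ω₁) = -0.010073-0.131560i ; Y_{6,2}(Ω₂) = +0.057117+0.342645i ; Δ = +0.044503-0.010966i
  [+3]  conj(Y_{6,3})(Ω₁) = -0.235454-0.186835i ; Y_{6,3}(Ω₂) = -0.099345-0.059232i ; Δ = +0.012325+0.032507i
  [+4]  conj(Y_{6,4})(Ω₁) = +0.204294-0.031469i ; Y_{6,4}(Ω₂) = -0.295780+0.101427i ; Δ = -0.057234+0.030029i
  [+5]  conj(Y_{6,5})(Ω₁) = +0.159275-0.235657i ; Y_{6,5}(Ω₂) = +0.153070-0.391785i ; Δ = -0.067947-0.098474i
  [+6]  conj(Y_{6,6})(Ω₁) = +0.098832+0.423521i ; Y_{6,6}(Ω₂) = +0.107829+0.199498i ; Δ = -0.073835+0.065385i
Accumulated sum -0.321365+0.000000i; after 4π/(2l+1) scaling, -0.310646+0.000000i ⇒ P_6 = -0.310646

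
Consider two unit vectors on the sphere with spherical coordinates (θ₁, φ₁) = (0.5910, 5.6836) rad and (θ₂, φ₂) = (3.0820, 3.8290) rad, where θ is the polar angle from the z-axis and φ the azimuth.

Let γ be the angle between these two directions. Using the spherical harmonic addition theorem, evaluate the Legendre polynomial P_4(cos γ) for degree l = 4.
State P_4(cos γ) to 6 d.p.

Summing Y*_{l m}(θ₁,φ₁)·Y_{l m}(θ₂,φ₂) over m ∈ [−4, 4]; prefactor 4π/(2·4+1) = 1.396263:
  m=-4: Y*=-0.031405-0.028864i  Y=-0.000005-0.000002i  product +0.000000+0.000000i
  m=-3: Y*=-0.040632-0.175146i  Y=-0.000125-0.000233i  product -0.000036+0.000031i
  m=-2: Y*=+0.144321-0.370306i  Y=+0.001381-0.006954i  product -0.002376-0.001515i
  m=-1: Y*=+0.330111-0.225640i  Y=+0.086413-0.070944i  product +0.012518-0.042918i
  m=+0: Y*=-0.110541-0.000000i  Y=+0.831322+0.000000i  product -0.091895-0.000000i
  m=+1: Y*=-0.330111-0.225640i  Y=-0.086413-0.070944i  product +0.012518+0.042918i
  m=+2: Y*=+0.144321+0.370306i  Y=+0.001381+0.006954i  product -0.002376+0.001515i
  m=+3: Y*=+0.040632-0.175146i  Y=+0.000125-0.000233i  product -0.000036-0.000031i
  m=+4: Y*=-0.031405+0.028864i  Y=-0.000005+0.000002i  product +0.000000-0.000000i
Total Σ_m = -0.071682-0.000000i. Multiply by 1.396263: -0.100087-0.000000i. P_4(cos γ) = -0.100087

-0.100087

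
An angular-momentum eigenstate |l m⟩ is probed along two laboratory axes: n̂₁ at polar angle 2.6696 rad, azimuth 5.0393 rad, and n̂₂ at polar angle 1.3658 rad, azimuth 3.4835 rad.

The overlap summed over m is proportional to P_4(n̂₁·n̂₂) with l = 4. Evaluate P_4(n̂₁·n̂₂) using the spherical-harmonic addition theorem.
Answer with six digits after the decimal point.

Addition theorem: P_4(cos γ) = (4π/9) Σ_m Y*_{lm}(Ω₁) Y_{lm}(Ω₂), m = −4…4:
  m=-4: 0.00492 + 0.01826j × 0.08204 - 0.39825j = 0.00768 - 0.00046j  (running Σ = 0.00768 - 0.00046j)
  m=-3: 0.08706 - 0.05830j × -0.12398 + 0.20447j = 0.00113 + 0.02503j  (running Σ = 0.00880 + 0.02457j)
  m=-2: -0.24991 - 0.19150j × -0.17647 + 0.14382j = 0.07164 - 0.00215j  (running Σ = 0.08044 + 0.02242j)
  m=-1: -0.15706 + 0.46319j × 0.24072 - 0.08567j = 0.00187 + 0.12495j  (running Σ = 0.08232 + 0.14737j)
  m=0: 0.12979 + 0.00000j × 0.19221 + 0.00000j = 0.02495 + 0.00000j  (running Σ = 0.10727 + 0.14737j)
  m=1: 0.15706 + 0.46319j × -0.24072 - 0.08567j = 0.00187 - 0.12495j  (running Σ = 0.10914 + 0.02242j)
  m=2: -0.24991 + 0.19150j × -0.17647 - 0.14382j = 0.07164 + 0.00215j  (running Σ = 0.18078 + 0.02457j)
  m=3: -0.08706 - 0.05830j × 0.12398 + 0.20447j = 0.00113 - 0.02503j  (running Σ = 0.18191 - 0.00046j)
  m=4: 0.00492 - 0.01826j × 0.08204 + 0.39825j = 0.00768 + 0.00046j  (running Σ = 0.18958 + 0.00000j)
Accumulated sum 0.18958 + 0.00000j; after 4π/(2l+1) scaling, 0.26471 + 0.00000j ⇒ P_4 = 0.264708

0.264708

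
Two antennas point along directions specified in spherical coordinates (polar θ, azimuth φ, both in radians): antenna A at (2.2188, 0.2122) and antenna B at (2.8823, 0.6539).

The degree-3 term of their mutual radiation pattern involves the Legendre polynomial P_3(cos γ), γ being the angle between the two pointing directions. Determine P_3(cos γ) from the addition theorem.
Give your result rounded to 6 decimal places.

Summing Y*_{l m}(θ₁,φ₁)·Y_{l m}(θ₂,φ₂) over m ∈ [−3, 3]; prefactor 4π/(2·3+1) = 1.795196:
  m=-3: Y*=(0.170036, 0.125703)  Y=(-0.002680, -0.006502)  product (0.000362, -0.001442)
  m=-2: Y*=(-0.357338, -0.161467)  Y=(-0.016882, 0.062706)  product (0.016158, -0.019681)
  m=-1: Y*=(0.206962, 0.044589)  Y=(0.241459, -0.185049)  product (0.058224, -0.027532)
  m=+0: Y*=(0.265423, -0.000000)  Y=(-0.602842, 0.000000)  product (-0.160008, 0.000000)
  m=+1: Y*=(-0.206962, 0.044589)  Y=(-0.241459, -0.185049)  product (0.058224, 0.027532)
  m=+2: Y*=(-0.357338, 0.161467)  Y=(-0.016882, -0.062706)  product (0.016158, 0.019681)
  m=+3: Y*=(-0.170036, 0.125703)  Y=(0.002680, -0.006502)  product (0.000362, 0.001442)
Total Σ_m = (-0.010521, 0.000000). Multiply by 1.795196: (-0.018888, 0.000000). P_3(cos γ) = -0.018888

-0.018888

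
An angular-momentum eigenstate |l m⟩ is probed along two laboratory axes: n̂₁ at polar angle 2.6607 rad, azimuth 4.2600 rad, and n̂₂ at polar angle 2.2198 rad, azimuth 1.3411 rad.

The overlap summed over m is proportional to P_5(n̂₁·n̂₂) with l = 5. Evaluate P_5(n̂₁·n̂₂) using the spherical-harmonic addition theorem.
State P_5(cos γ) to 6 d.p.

Expand P_5 via completeness: Σ_{m} conj(Y_{5,m}) at Ω₁ times Y_{5,m} at Ω₂ —
  [-5]  conj(Y_{5,-5})(Ω₁) = -0.007574+0.006266i ; Y_{5,-5}(Ω₂) = +0.135876-0.061056i ; Δ = -0.000647+0.001314i
  [-4]  conj(Y_{5,-4})(Ω₁) = +0.014090+0.057886i ; Y_{5,-4}(Ω₂) = -0.216843-0.284056i ; Δ = +0.013388-0.016555i
  [-3]  conj(Y_{5,-3})(Ω₁) = +0.203258+0.044095i ; Y_{5,-3}(Ω₂) = -0.254446+0.308866i ; Δ = -0.065337+0.051560i
  [-2]  conj(Y_{5,-2})(Ω₁) = +0.269776-0.343317i ; Y_{5,-2}(Ω₂) = +0.055868+0.027637i ; Δ = +0.024560-0.011724i
  [-1]  conj(Y_{5,-1})(Ω₁) = -0.192353-0.395785i ; Y_{5,-1}(Ω₂) = -0.076216+0.325954i ; Δ = +0.143668-0.032533i
  [+0]  conj(Y_{5,0})(Ω₁) = +0.113851-0.000000i ; Y_{5,0}(Ω₂) = +0.152946+0.000000i ; Δ = +0.017413+0.000000i
  [+1]  conj(Y_{5,1})(Ω₁) = +0.192353-0.395785i ; Y_{5,1}(Ω₂) = +0.076216+0.325954i ; Δ = +0.143668+0.032533i
  [+2]  conj(Y_{5,2})(Ω₁) = +0.269776+0.343317i ; Y_{5,2}(Ω₂) = +0.055868-0.027637i ; Δ = +0.024560+0.011724i
  [+3]  conj(Y_{5,3})(Ω₁) = -0.203258+0.044095i ; Y_{5,3}(Ω₂) = +0.254446+0.308866i ; Δ = -0.065337-0.051560i
  [+4]  conj(Y_{5,4})(Ω₁) = +0.014090-0.057886i ; Y_{5,4}(Ω₂) = -0.216843+0.284056i ; Δ = +0.013388+0.016555i
  [+5]  conj(Y_{5,5})(Ω₁) = +0.007574+0.006266i ; Y_{5,5}(Ω₂) = -0.135876-0.061056i ; Δ = -0.000647-0.001314i
Total Σ_m = +0.248678+0.000000i. Multiply by 1.142397: +0.284089+0.000000i. P_5(cos γ) = 0.284089

0.284089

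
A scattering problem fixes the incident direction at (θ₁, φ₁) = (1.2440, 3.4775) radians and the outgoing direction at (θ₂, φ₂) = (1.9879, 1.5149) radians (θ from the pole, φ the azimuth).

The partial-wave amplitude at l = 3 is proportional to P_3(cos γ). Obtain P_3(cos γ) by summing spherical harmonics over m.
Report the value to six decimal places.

Summing Y*_{l m}(θ₁,φ₁)·Y_{l m}(θ₂,φ₂) over m ∈ [−3, 3]; prefactor 4π/(2·3+1) = 1.795196:
  term(m=-3) = (0.104289, -0.043527)   from Y*(Ω₁)=(-0.189187, -0.299707), Y(Ω₂)=(-0.053217, 0.314378)
  term(m=-2) = (0.072138, 0.071880)   from Y*(Ω₁)=(0.230317, 0.183150), Y(Ω₂)=(0.343912, 0.038608)
  term(m=-1) = (-0.003003, 0.007269)   from Y*(Ω₁)=(0.140081, 0.048908), Y(Ω₂)=(-0.002962, 0.052929)
  term(m=+0) = (-0.098073, -0.000000)   from Y*(Ω₁)=(-0.297658, -0.000000), Y(Ω₂)=(0.329481, 0.000000)
  term(m=+1) = (-0.003003, -0.007269)   from Y*(Ω₁)=(-0.140081, 0.048908), Y(Ω₂)=(0.002962, 0.052929)
  term(m=+2) = (0.072138, -0.071880)   from Y*(Ω₁)=(0.230317, -0.183150), Y(Ω₂)=(0.343912, -0.038608)
  term(m=+3) = (0.104289, 0.043527)   from Y*(Ω₁)=(0.189187, -0.299707), Y(Ω₂)=(0.053217, 0.314378)
Total Σ_m = (0.248774, 0.000000). Multiply by 1.795196: (0.446599, 0.000000). P_3(cos γ) = 0.446599

0.446599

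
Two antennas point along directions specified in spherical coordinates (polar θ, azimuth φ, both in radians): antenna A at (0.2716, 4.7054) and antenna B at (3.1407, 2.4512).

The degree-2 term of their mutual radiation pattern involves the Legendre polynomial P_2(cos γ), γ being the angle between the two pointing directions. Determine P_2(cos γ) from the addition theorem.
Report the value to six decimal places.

Expand P_2 via completeness: Σ_{m} conj(Y_{2,m}) at Ω₁ times Y_{2,m} at Ω₂ —
  m=-2: Y*=-0.027798+0.000389i  Y=+0.000000+0.000000i  product -0.000000-0.000000i
  m=-1: Y*=-0.001395-0.199652i  Y=+0.000532+0.000439i  product +0.000087-0.000107i
  m=+0: Y*=+0.562686-0.000000i  Y=+0.630782+0.000000i  product +0.354933+0.000000i
  m=+1: Y*=+0.001395-0.199652i  Y=-0.000532+0.000439i  product +0.000087+0.000107i
  m=+2: Y*=-0.027798-0.000389i  Y=+0.000000-0.000000i  product -0.000000+0.000000i
Total Σ_m = +0.355107-0.000000i. Multiply by 2.513274: +0.892480-0.000000i. P_2(cos γ) = 0.892480

0.892480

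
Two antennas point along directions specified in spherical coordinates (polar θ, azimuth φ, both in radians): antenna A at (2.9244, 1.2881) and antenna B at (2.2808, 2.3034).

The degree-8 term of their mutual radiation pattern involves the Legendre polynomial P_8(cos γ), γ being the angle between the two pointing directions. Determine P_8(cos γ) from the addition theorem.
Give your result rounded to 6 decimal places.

0.271681

Term-by-term m-sum for l=8 (normalisation 4π/17 = 0.739198):
  [-8]  conj(Y_{8,-8})(Ω₁) = (-0.000002, -0.000002) ; Y_{8,-8}(Ω₂) = (0.051431, 0.023113) ; Δ = (-0.000000, -0.000000)
  [-7]  conj(Y_{8,-7})(Ω₁) = (0.000040, -0.000017) ; Y_{8,-7}(Ω₂) = (0.177341, -0.078312) ; Δ = (0.000006, -0.000006)
  [-6]  conj(Y_{8,-6})(Ω₁) = (0.000063, 0.000497) ; Y_{8,-6}(Ω₂) = (0.119844, -0.365596) ; Δ = (0.000189, 0.000037)
  [-5]  conj(Y_{8,-5})(Ω₁) = (-0.004119, -0.000653) ; Y_{8,-5}(Ω₂) = (-0.223399, -0.388887) ; Δ = (0.000666, 0.001748)
  [-4]  conj(Y_{8,-4})(Ω₁) = (0.010971, -0.023304) ; Y_{8,-4}(Ω₂) = (-0.184613, -0.039576) ; Δ = (-0.002948, 0.003868)
  [-3]  conj(Y_{8,-3})(Ω₁) = (0.087502, 0.077165) ; Y_{8,-3}(Ω₂) = (0.202372, -0.146629) ; Δ = (0.029023, 0.002786)
  [-2]  conj(Y_{8,-2})(Ω₁) = (-0.308959, 0.196031) ; Y_{8,-2}(Ω₂) = (0.035693, -0.336779) ; Δ = (0.054991, 0.111048)
  [-1]  conj(Y_{8,-1})(Ω₁) = (-0.189528, -0.652475) ; Y_{8,-1}(Ω₂) = (0.069218, 0.076941) ; Δ = (0.037083, -0.059745)
  [+0]  conj(Y_{8,0})(Ω₁) = (0.364934, -0.000000) ; Y_{8,0}(Ω₂) = (0.354896, 0.000000) ; Δ = (0.129513, 0.000000)
  [+1]  conj(Y_{8,1})(Ω₁) = (0.189528, -0.652475) ; Y_{8,1}(Ω₂) = (-0.069218, 0.076941) ; Δ = (0.037083, 0.059745)
  [+2]  conj(Y_{8,2})(Ω₁) = (-0.308959, -0.196031) ; Y_{8,2}(Ω₂) = (0.035693, 0.336779) ; Δ = (0.054991, -0.111048)
  [+3]  conj(Y_{8,3})(Ω₁) = (-0.087502, 0.077165) ; Y_{8,3}(Ω₂) = (-0.202372, -0.146629) ; Δ = (0.029023, -0.002786)
  [+4]  conj(Y_{8,4})(Ω₁) = (0.010971, 0.023304) ; Y_{8,4}(Ω₂) = (-0.184613, 0.039576) ; Δ = (-0.002948, -0.003868)
  [+5]  conj(Y_{8,5})(Ω₁) = (0.004119, -0.000653) ; Y_{8,5}(Ω₂) = (0.223399, -0.388887) ; Δ = (0.000666, -0.001748)
  [+6]  conj(Y_{8,6})(Ω₁) = (0.000063, -0.000497) ; Y_{8,6}(Ω₂) = (0.119844, 0.365596) ; Δ = (0.000189, -0.000037)
  [+7]  conj(Y_{8,7})(Ω₁) = (-0.000040, -0.000017) ; Y_{8,7}(Ω₂) = (-0.177341, -0.078312) ; Δ = (0.000006, 0.000006)
  [+8]  conj(Y_{8,8})(Ω₁) = (-0.000002, 0.000002) ; Y_{8,8}(Ω₂) = (0.051431, -0.023113) ; Δ = (-0.000000, 0.000000)
Total Σ_m = (0.367535, -0.000000). Multiply by 0.739198: (0.271681, -0.000000). P_8(cos γ) = 0.271681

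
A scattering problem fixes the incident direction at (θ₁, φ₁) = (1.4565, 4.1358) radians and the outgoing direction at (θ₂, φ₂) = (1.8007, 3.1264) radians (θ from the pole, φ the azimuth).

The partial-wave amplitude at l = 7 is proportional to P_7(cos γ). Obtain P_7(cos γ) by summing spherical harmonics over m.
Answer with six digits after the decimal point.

0.200582

Summing Y*_{l m}(θ₁,φ₁)·Y_{l m}(θ₂,φ₂) over m ∈ [−7, 7]; prefactor 4π/(2·7+1) = 0.837758:
  [-7]  conj(Y_{7,-7})(Ω₁) = -0.372521-0.298950i ; Y_{7,-7}(Ω₂) = -0.412557-0.044041i ; Δ = +0.140520+0.139740i
  [-6]  conj(Y_{7,-6})(Ω₁) = +0.194880-0.064136i ; Y_{7,-6}(Ω₂) = -0.361822-0.033074i ; Δ = -0.072633+0.016760i
  [-5]  conj(Y_{7,-5})(Ω₁) = +0.075470-0.285253i ; Y_{7,-5}(Ω₂) = +0.104033+0.007918i ; Δ = +0.010110-0.029078i
  [-4]  conj(Y_{7,-4})(Ω₁) = +0.154873+0.171134i ; Y_{7,-4}(Ω₂) = +0.348824+0.021224i ; Δ = +0.050391+0.062983i
  [-3]  conj(Y_{7,-3})(Ω₁) = +0.231981-0.037192i ; Y_{7,-3}(Ω₂) = +0.004264+0.000194i ; Δ = +0.000997-0.000113i
  [-2]  conj(Y_{7,-2})(Ω₁) = -0.097098+0.218828i ; Y_{7,-2}(Ω₂) = -0.326832-0.009934i ; Δ = +0.033909-0.070556i
  [-1]  conj(Y_{7,-1})(Ω₁) = +0.115093+0.176983i ; Y_{7,-1}(Ω₂) = -0.045759-0.000695i ; Δ = -0.005143-0.008179i
  [+0]  conj(Y_{7,0})(Ω₁) = -0.241566-0.000000i ; Y_{7,0}(Ω₂) = +0.318229+0.000000i ; Δ = -0.076873-0.000000i
  [+1]  conj(Y_{7,1})(Ω₁) = -0.115093+0.176983i ; Y_{7,1}(Ω₂) = +0.045759-0.000695i ; Δ = -0.005143+0.008179i
  [+2]  conj(Y_{7,2})(Ω₁) = -0.097098-0.218828i ; Y_{7,2}(Ω₂) = -0.326832+0.009934i ; Δ = +0.033909+0.070556i
  [+3]  conj(Y_{7,3})(Ω₁) = -0.231981-0.037192i ; Y_{7,3}(Ω₂) = -0.004264+0.000194i ; Δ = +0.000997+0.000113i
  [+4]  conj(Y_{7,4})(Ω₁) = +0.154873-0.171134i ; Y_{7,4}(Ω₂) = +0.348824-0.021224i ; Δ = +0.050391-0.062983i
  [+5]  conj(Y_{7,5})(Ω₁) = -0.075470-0.285253i ; Y_{7,5}(Ω₂) = -0.104033+0.007918i ; Δ = +0.010110+0.029078i
  [+6]  conj(Y_{7,6})(Ω₁) = +0.194880+0.064136i ; Y_{7,6}(Ω₂) = -0.361822+0.033074i ; Δ = -0.072633-0.016760i
  [+7]  conj(Y_{7,7})(Ω₁) = +0.372521-0.298950i ; Y_{7,7}(Ω₂) = +0.412557-0.044041i ; Δ = +0.140520-0.139740i
Accumulated sum +0.239427+0.000000i; after 4π/(2l+1) scaling, +0.200582+0.000000i ⇒ P_7 = 0.200582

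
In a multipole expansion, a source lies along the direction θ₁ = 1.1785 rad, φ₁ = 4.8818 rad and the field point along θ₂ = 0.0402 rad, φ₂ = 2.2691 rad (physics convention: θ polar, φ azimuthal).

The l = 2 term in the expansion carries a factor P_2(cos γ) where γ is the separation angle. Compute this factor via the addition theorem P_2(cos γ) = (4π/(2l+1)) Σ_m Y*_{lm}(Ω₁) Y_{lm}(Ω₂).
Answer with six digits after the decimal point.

-0.316313

Expand P_2 via completeness: Σ_{m} conj(Y_{2,m}) at Ω₁ times Y_{2,m} at Ω₂ —
  m=-2: (-0.311065, -0.109623) × (-0.000108, 0.000614) = (0.000101, -0.000179)  (running Σ = (0.000101, -0.000179))
  m=-1: (0.046014, -0.269010) × (-0.019945, -0.023762) = (-0.007310, 0.004272)  (running Σ = (-0.007209, 0.004093))
  m=0: (-0.177097, -0.000000) × (0.629255, 0.000000) = (-0.111439, -0.000000)  (running Σ = (-0.118648, 0.004093))
  m=1: (-0.046014, -0.269010) × (0.019945, -0.023762) = (-0.007310, -0.004272)  (running Σ = (-0.125958, -0.000179))
  m=2: (-0.311065, 0.109623) × (-0.000108, -0.000614) = (0.000101, 0.000179)  (running Σ = (-0.125857, 0.000000))
Total Σ_m = (-0.125857, 0.000000). Multiply by 2.513274: (-0.316313, 0.000000). P_2(cos γ) = -0.316313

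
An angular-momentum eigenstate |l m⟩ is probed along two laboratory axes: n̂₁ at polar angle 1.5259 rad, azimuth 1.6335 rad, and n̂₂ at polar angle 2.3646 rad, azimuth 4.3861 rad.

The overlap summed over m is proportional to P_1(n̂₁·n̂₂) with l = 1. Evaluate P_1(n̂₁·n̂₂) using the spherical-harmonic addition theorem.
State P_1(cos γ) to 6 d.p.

Term-by-term m-sum for l=1 (normalisation 4π/3 = 4.188790):
  [-1]  conj(Y_{1,-1})(Ω₁) = -0.021628+0.344468i ; Y_{1,-1}(Ω₂) = -0.077645+0.229458i ; Δ = -0.077362-0.031709i
  [+0]  conj(Y_{1,0})(Ω₁) = +0.021929-0.000000i ; Y_{1,0}(Ω₂) = -0.348386+0.000000i ; Δ = -0.007640+0.000000i
  [+1]  conj(Y_{1,1})(Ω₁) = +0.021628+0.344468i ; Y_{1,1}(Ω₂) = +0.077645+0.229458i ; Δ = -0.077362+0.031709i
Accumulated sum -0.162363+0.000000i; after 4π/(2l+1) scaling, -0.680105+0.000000i ⇒ P_1 = -0.680105

-0.680105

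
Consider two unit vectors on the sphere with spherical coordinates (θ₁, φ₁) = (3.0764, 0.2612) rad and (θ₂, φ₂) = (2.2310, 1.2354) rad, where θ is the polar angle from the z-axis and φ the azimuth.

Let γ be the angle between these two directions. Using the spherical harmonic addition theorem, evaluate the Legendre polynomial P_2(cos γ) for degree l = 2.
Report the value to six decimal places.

0.116101

Addition theorem: P_2(cos γ) = (4π/5) Σ_m Y*_{lm}(Ω₁) Y_{lm}(Ω₂), m = −2…2:
  m=-2: Y*=(0.001421, 0.000818)  Y=(-0.188777, -0.149803)  product (-0.000146, -0.000367)
  m=-1: Y*=(-0.048518, -0.012969)  Y=(-0.123175, 0.353377)  product (0.010559, -0.015548)
  m=+0: Y*=(0.626768, -0.000000)  Y=(0.040474, 0.000000)  product (0.025368, 0.000000)
  m=+1: Y*=(0.048518, -0.012969)  Y=(0.123175, 0.353377)  product (0.010559, 0.015548)
  m=+2: Y*=(0.001421, -0.000818)  Y=(-0.188777, 0.149803)  product (-0.000146, 0.000367)
Accumulated sum (0.046195, -0.000000); after 4π/(2l+1) scaling, (0.116101, -0.000000) ⇒ P_2 = 0.116101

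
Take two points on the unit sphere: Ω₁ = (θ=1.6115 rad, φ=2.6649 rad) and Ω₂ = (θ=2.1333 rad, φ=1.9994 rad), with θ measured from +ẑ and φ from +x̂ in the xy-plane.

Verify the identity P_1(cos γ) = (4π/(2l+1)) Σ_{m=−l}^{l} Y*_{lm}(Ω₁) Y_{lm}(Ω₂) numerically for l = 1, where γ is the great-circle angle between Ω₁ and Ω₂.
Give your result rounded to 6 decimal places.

0.686560

Summing Y*_{l m}(θ₁,φ₁)·Y_{l m}(θ₂,φ₂) over m ∈ [−1, 1]; prefactor 4π/(2·1+1) = 4.188790:
  m=-1: Y*=-0.306723+0.158396i  Y=-0.121464-0.265825i  product +0.079362+0.062295i
  m=+0: Y*=-0.019882-0.000000i  Y=-0.260575+0.000000i  product +0.005181+0.000000i
  m=+1: Y*=+0.306723+0.158396i  Y=+0.121464-0.265825i  product +0.079362-0.062295i
Σ over m = +0.163904+0.000000i; ×(4π/3) → +0.686560+0.000000i. Real part: 0.686560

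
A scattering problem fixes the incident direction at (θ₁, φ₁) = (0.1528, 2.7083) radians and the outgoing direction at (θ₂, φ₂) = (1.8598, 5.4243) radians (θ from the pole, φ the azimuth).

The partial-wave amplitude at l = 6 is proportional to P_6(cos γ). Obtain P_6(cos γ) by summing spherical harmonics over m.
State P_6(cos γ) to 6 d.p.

0.307126

Term-by-term m-sum for l=6 (normalisation 4π/13 = 0.966644):
  m=-6: Y*=-0.000005-0.000003i  Y=+0.159901-0.338839i  product -0.000002+0.000001i
  m=-5: Y*=+0.000076+0.000112i  Y=+0.156638+0.352684i  product -0.000028+0.000044i
  m=-4: Y*=-0.000302-0.001841i  Y=+0.030712+0.009297i  product +0.000008-0.000059i
  m=-3: Y*=-0.004705+0.016941i  Y=-0.290891+0.184380i  product -0.001755-0.005796i
  m=-2: Y*=+0.072815-0.085714i  Y=+0.010706-0.072320i  product -0.005419-0.006184i
  m=-1: Y*=-0.404065+0.186925i  Y=-0.204465-0.236963i  product +0.126912+0.057529i
  m=+0: Y*=+0.782409-0.000000i  Y=+0.100065+0.000000i  product +0.078292+0.000000i
  m=+1: Y*=+0.404065+0.186925i  Y=+0.204465-0.236963i  product +0.126912-0.057529i
  m=+2: Y*=+0.072815+0.085714i  Y=+0.010706+0.072320i  product -0.005419+0.006184i
  m=+3: Y*=+0.004705+0.016941i  Y=+0.290891+0.184380i  product -0.001755+0.005796i
  m=+4: Y*=-0.000302+0.001841i  Y=+0.030712-0.009297i  product +0.000008+0.000059i
  m=+5: Y*=-0.000076+0.000112i  Y=-0.156638+0.352684i  product -0.000028-0.000044i
  m=+6: Y*=-0.000005+0.000003i  Y=+0.159901+0.338839i  product -0.000002-0.000001i
Accumulated sum +0.317724+0.000000i; after 4π/(2l+1) scaling, +0.307126+0.000000i ⇒ P_6 = 0.307126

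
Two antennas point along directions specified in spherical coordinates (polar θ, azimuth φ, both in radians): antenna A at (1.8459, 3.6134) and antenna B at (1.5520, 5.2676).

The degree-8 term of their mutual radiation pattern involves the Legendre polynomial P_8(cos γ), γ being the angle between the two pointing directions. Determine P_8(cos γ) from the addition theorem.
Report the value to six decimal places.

Summing Y*_{l m}(θ₁,φ₁)·Y_{l m}(θ₂,φ₂) over m ∈ [−8, 8]; prefactor 4π/(2·8+1) = 0.739198:
  m=-8: (-0.305857, -0.224351) × (-0.137635, 0.495958) = (0.153365, -0.120814)  (running Σ = (0.153365, -0.120814))
  m=-7: (-0.422723, -0.068678) × (0.026236, 0.028453) = (-0.009136, -0.013829)  (running Σ = (0.144228, -0.134643))
  m=-6: (-0.030435, 0.009774) × (-0.367317, 0.070518) = (0.010490, -0.005736)  (running Σ = (0.154718, -0.140380))
  m=-5: (0.244817, -0.243429) × (-0.016346, 0.042707) = (0.006395, 0.014435)  (running Σ = (0.161113, -0.125945))
  m=-4: (0.050991, -0.155730) × (-0.202720, -0.266639) = (-0.051861, 0.017973)  (running Σ = (0.109252, -0.107972))
  m=-3: (0.042345, 0.270339) × (-0.048854, 0.004647) = (-0.003325, -0.013010)  (running Σ = (0.105927, -0.120982))
  m=-2: (0.125168, 0.172691) × (0.141585, -0.285502) = (0.067026, -0.011285)  (running Σ = (0.172953, -0.132267))
  m=-1: (-0.211036, -0.107679) × (-0.026628, -0.042928) = (0.000997, 0.011927)  (running Σ = (0.173950, -0.120341))
  m=0: (-0.226061, -0.000000) × (0.314000, 0.000000) = (-0.070983, -0.000000)  (running Σ = (0.102967, -0.120341))
  m=1: (0.211036, -0.107679) × (0.026628, -0.042928) = (0.000997, -0.011927)  (running Σ = (0.103964, -0.132267))
  m=2: (0.125168, -0.172691) × (0.141585, 0.285502) = (0.067026, 0.011285)  (running Σ = (0.170989, -0.120982))
  m=3: (-0.042345, 0.270339) × (0.048854, 0.004647) = (-0.003325, 0.013010)  (running Σ = (0.167664, -0.107972))
  m=4: (0.050991, 0.155730) × (-0.202720, 0.266639) = (-0.051861, -0.017973)  (running Σ = (0.115804, -0.125945))
  m=5: (-0.244817, -0.243429) × (0.016346, 0.042707) = (0.006395, -0.014435)  (running Σ = (0.122198, -0.140380))
  m=6: (-0.030435, -0.009774) × (-0.367317, -0.070518) = (0.010490, 0.005736)  (running Σ = (0.132688, -0.134643))
  m=7: (0.422723, -0.068678) × (-0.026236, 0.028453) = (-0.009136, 0.013829)  (running Σ = (0.123552, -0.120814))
  m=8: (-0.305857, 0.224351) × (-0.137635, -0.495958) = (0.153365, 0.120814)  (running Σ = (0.276917, 0.000000))
Accumulated sum (0.276917, 0.000000); after 4π/(2l+1) scaling, (0.204696, 0.000000) ⇒ P_8 = 0.204696

0.204696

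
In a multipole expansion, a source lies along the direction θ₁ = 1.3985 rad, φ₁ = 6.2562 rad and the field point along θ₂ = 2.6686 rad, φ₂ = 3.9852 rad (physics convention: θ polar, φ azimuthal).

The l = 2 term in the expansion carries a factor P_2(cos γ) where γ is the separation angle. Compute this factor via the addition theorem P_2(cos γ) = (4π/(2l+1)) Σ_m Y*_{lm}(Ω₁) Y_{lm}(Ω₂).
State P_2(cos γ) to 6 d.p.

Summing Y*_{l m}(θ₁,φ₁)·Y_{l m}(θ₂,φ₂) over m ∈ [−2, 2]; prefactor 4π/(2·2+1) = 2.513274:
  m=-2: Y*=(0.374374, -0.020225)  Y=(-0.009311, -0.079620)  product (-0.005096, -0.029619)
  m=-1: Y*=(0.130441, -0.003521)  Y=(0.208271, -0.234047)  product (0.026343, -0.031263)
  m=+0: Y*=(-0.287580, -0.000000)  Y=(0.434425, 0.000000)  product (-0.124932, -0.000000)
  m=+1: Y*=(-0.130441, -0.003521)  Y=(-0.208271, -0.234047)  product (0.026343, 0.031263)
  m=+2: Y*=(0.374374, 0.020225)  Y=(-0.009311, 0.079620)  product (-0.005096, 0.029619)
Σ over m = (-0.082439, 0.000000); ×(4π/5) → (-0.207191, 0.000000). Real part: -0.207191

-0.207191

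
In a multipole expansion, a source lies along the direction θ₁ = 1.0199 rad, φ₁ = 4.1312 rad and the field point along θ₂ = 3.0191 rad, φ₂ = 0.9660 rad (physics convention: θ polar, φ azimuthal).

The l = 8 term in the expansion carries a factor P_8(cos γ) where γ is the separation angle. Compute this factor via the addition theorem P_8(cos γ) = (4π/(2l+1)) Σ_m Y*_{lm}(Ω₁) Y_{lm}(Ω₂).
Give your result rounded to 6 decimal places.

Addition theorem: P_8(cos γ) = (4π/17) Σ_m Y*_{lm}(Ω₁) Y_{lm}(Ω₂), m = −8…8:
  m=-8: Y*=-0.008997+0.142907i  Y=+0.000000-0.000000i  product +0.000000+0.000000i
  m=-7: Y*=-0.281376-0.211280i  Y=-0.000001+0.000000i  product +0.000000+0.000000i
  m=-6: Y*=+0.421482-0.151727i  Y=+0.000015+0.000008i  product +0.000008+0.000001i
  m=-5: Y*=-0.049540+0.206322i  Y=-0.000030-0.000257i  product +0.000055+0.000006i
  m=-4: Y*=+0.151843+0.161703i  Y=-0.002176+0.001918i  product -0.000640-0.000061i
  m=-3: Y*=-0.333240+0.058154i  Y=+0.023378+0.005810i  product -0.008128-0.000577i
  m=-2: Y*=-0.023041+0.053243i  Y=-0.050094-0.132601i  product +0.008214+0.000388i
  m=-1: Y*=-0.189691-0.288780i  Y=-0.299697+0.433588i  product +0.182061+0.004299i
  m=+0: Y*=-0.007173-0.000000i  Y=+0.869380+0.000000i  product -0.006236-0.000000i
  m=+1: Y*=+0.189691-0.288780i  Y=+0.299697+0.433588i  product +0.182061-0.004299i
  m=+2: Y*=-0.023041-0.053243i  Y=-0.050094+0.132601i  product +0.008214-0.000388i
  m=+3: Y*=+0.333240+0.058154i  Y=-0.023378+0.005810i  product -0.008128+0.000577i
  m=+4: Y*=+0.151843-0.161703i  Y=-0.002176-0.001918i  product -0.000640+0.000061i
  m=+5: Y*=+0.049540+0.206322i  Y=+0.000030-0.000257i  product +0.000055-0.000006i
  m=+6: Y*=+0.421482+0.151727i  Y=+0.000015-0.000008i  product +0.000008-0.000001i
  m=+7: Y*=+0.281376-0.211280i  Y=+0.000001+0.000000i  product +0.000000-0.000000i
  m=+8: Y*=-0.008997-0.142907i  Y=+0.000000+0.000000i  product +0.000000-0.000000i
Accumulated sum +0.356902+0.000000i; after 4π/(2l+1) scaling, +0.263822+0.000000i ⇒ P_8 = 0.263822

0.263822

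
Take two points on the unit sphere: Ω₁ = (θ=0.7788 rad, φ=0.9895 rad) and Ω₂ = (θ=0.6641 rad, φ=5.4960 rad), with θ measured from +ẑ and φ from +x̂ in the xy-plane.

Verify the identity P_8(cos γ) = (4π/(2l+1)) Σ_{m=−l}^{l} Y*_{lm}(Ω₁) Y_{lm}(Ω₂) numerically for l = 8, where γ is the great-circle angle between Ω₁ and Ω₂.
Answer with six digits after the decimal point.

-0.146318

Term-by-term m-sum for l=8 (normalisation 4π/17 = 0.739198):
  term(m=-8) = -0.00003 + 0.00033j   from Y*(Ω₁)=-0.00189 + 0.03049j, Y(Ω₂)=0.01073 + 0.00015j
  term(m=-7) = 0.00674 - 0.00088j   from Y*(Ω₁)=0.09906 + 0.07427j, Y(Ω₂)=0.03927 - 0.03830j
  term(m=-6) = -0.01683 - 0.04827j   from Y*(Ω₁)=0.28066 - 0.10124j, Y(Ω₂)=0.00184 - 0.17131j
  term(m=-5) = -0.14001 + 0.08418j   from Y*(Ω₁)=0.10603 - 0.44264j, Y(Ω₂)=-0.25152 - 0.25606j
  term(m=-4) = 0.12166 + 0.13132j   from Y*(Ω₁)=-0.25438 - 0.27066j, Y(Ω₂)=-0.48195 - 0.00345j
  term(m=-3) = -0.00612 + 0.00862j   from Y*(Ω₁)=0.03450 - 0.00603j, Y(Ω₂)=-0.21456 + 0.21228j
  term(m=-2) = -0.06090 - 0.02660j   from Y*(Ω₁)=0.15099 - 0.34911j, Y(Ω₂)=0.00062 - 0.17473j
  term(m=-1) = -0.01228 + 0.05880j   from Y*(Ω₁)=-0.08251 - 0.12558j, Y(Ω₂)=-0.28220 - 0.28321j
  term(m=+0) = 0.01760 + 0.00000j   from Y*(Ω₁)=0.33915 + 0.00000j, Y(Ω₂)=0.05189 + 0.00000j
  term(m=+1) = -0.01228 - 0.05880j   from Y*(Ω₁)=0.08251 - 0.12558j, Y(Ω₂)=0.28220 - 0.28321j
  term(m=+2) = -0.06090 + 0.02660j   from Y*(Ω₁)=0.15099 + 0.34911j, Y(Ω₂)=0.00062 + 0.17473j
  term(m=+3) = -0.00612 - 0.00862j   from Y*(Ω₁)=-0.03450 - 0.00603j, Y(Ω₂)=0.21456 + 0.21228j
  term(m=+4) = 0.12166 - 0.13132j   from Y*(Ω₁)=-0.25438 + 0.27066j, Y(Ω₂)=-0.48195 + 0.00345j
  term(m=+5) = -0.14001 - 0.08418j   from Y*(Ω₁)=-0.10603 - 0.44264j, Y(Ω₂)=0.25152 - 0.25606j
  term(m=+6) = -0.01683 + 0.04827j   from Y*(Ω₁)=0.28066 + 0.10124j, Y(Ω₂)=0.00184 + 0.17131j
  term(m=+7) = 0.00674 + 0.00088j   from Y*(Ω₁)=-0.09906 + 0.07427j, Y(Ω₂)=-0.03927 - 0.03830j
  term(m=+8) = -0.00003 - 0.00033j   from Y*(Ω₁)=-0.00189 - 0.03049j, Y(Ω₂)=0.01073 - 0.00015j
Accumulated sum -0.19794 - 0.00000j; after 4π/(2l+1) scaling, -0.14632 - 0.00000j ⇒ P_8 = -0.146318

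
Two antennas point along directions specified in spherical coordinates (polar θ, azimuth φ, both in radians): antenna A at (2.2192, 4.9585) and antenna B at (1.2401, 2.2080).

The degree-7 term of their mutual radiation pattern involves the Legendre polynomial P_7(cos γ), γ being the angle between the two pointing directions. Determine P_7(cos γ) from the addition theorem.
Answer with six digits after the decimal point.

Addition theorem: P_7(cos γ) = (4π/15) Σ_m Y*_{lm}(Ω₁) Y_{lm}(Ω₂), m = −7…7:
  m=-7: Y*=-0.101010-0.015471i  Y=-0.327883-0.084408i  product +0.031814+0.013599i
  m=-6: Y*=+0.027230+0.288421i  Y=+0.337724-0.274016i  product +0.088228+0.089945i
  m=-5: Y*=+0.416282-0.147367i  Y=+0.004571+0.102825i  product +0.017056+0.042131i
  m=-4: Y*=-0.172335-0.259430i  Y=+0.257697+0.173581i  product +0.000622-0.096769i
  m=-3: Y*=+0.077287-0.084928i  Y=-0.208991+0.074119i  product -0.009858+0.023478i
  m=-2: Y*=-0.322547-0.172964i  Y=-0.066263+0.216981i  product +0.058903-0.058526i
  m=-1: Y*=-0.009856+0.039234i  Y=-0.152171-0.205579i  product +0.009566-0.003944i
  m=+0: Y*=-0.351209-0.000000i  Y=-0.199318+0.000000i  product +0.070002+0.000000i
  m=+1: Y*=+0.009856+0.039234i  Y=+0.152171-0.205579i  product +0.009566+0.003944i
  m=+2: Y*=-0.322547+0.172964i  Y=-0.066263-0.216981i  product +0.058903+0.058526i
  m=+3: Y*=-0.077287-0.084928i  Y=+0.208991+0.074119i  product -0.009858-0.023478i
  m=+4: Y*=-0.172335+0.259430i  Y=+0.257697-0.173581i  product +0.000622+0.096769i
  m=+5: Y*=-0.416282-0.147367i  Y=-0.004571+0.102825i  product +0.017056-0.042131i
  m=+6: Y*=+0.027230-0.288421i  Y=+0.337724+0.274016i  product +0.088228-0.089945i
  m=+7: Y*=+0.101010-0.015471i  Y=+0.327883-0.084408i  product +0.031814-0.013599i
Accumulated sum +0.462662+0.000000i; after 4π/(2l+1) scaling, +0.387599+0.000000i ⇒ P_7 = 0.387599

0.387599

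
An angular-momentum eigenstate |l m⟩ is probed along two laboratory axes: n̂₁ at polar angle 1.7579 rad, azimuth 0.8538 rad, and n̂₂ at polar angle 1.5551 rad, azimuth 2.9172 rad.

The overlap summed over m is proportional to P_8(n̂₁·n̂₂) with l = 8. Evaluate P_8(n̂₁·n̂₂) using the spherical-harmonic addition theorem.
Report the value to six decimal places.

-0.156777

Term-by-term m-sum for l=8 (normalisation 4π/17 = 0.739198):
  [-8]  conj(Y_{8,-8})(Ω₁) = (0.382333, 0.232948) ; Y_{8,-8}(Ω₂) = (-0.114553, 0.502017) ; Δ = (-0.160741, 0.165253)
  [-7]  conj(Y_{8,-7})(Ω₁) = (-0.323228, 0.102323) ; Y_{8,-7}(Ω₂) = (-0.000002, -0.032332) ; Δ = (0.003309, 0.010451)
  [-6]  conj(Y_{8,-6})(Ω₁) = (-0.064994, 0.149371) ; Y_{8,-6}(Ω₂) = (-0.083404, -0.365349) ; Δ = (0.059993, 0.011287)
  [-5]  conj(Y_{8,-5})(Ω₁) = (-0.147424, -0.310414) ; Y_{8,-5}(Ω₂) = (0.016583, 0.034433) ; Δ = (0.008244, -0.010224)
  [-4]  conj(Y_{8,-4})(Ω₁) = (-0.054091, -0.015180) ; Y_{8,-4}(Ω₂) = (0.209475, 0.262659) ; Δ = (-0.007343, -0.017387)
  [-3]  conj(Y_{8,-3})(Ω₁) = (0.276750, -0.181394) ; Y_{8,-3}(Ω₂) = (-0.032076, -0.025579) ; Δ = (-0.013517, -0.001260)
  [-2]  conj(Y_{8,-2})(Ω₁) = (0.000996, -0.007232) ; Y_{8,-2}(Ω₂) = (-0.288177, -0.138774) ; Δ = (-0.001290, 0.001946)
  [-1]  conj(Y_{8,-1})(Ω₁) = (0.211572, 0.242693) ; Y_{8,-1}(Ω₂) = (0.041178, 0.009398) ; Δ = (0.006431, 0.011982)
  [+0]  conj(Y_{8,0})(Ω₁) = (-0.007169, -0.000000) ; Y_{8,0}(Ω₂) = (0.315220, 0.000000) ; Δ = (-0.002260, -0.000000)
  [+1]  conj(Y_{8,1})(Ω₁) = (-0.211572, 0.242693) ; Y_{8,1}(Ω₂) = (-0.041178, 0.009398) ; Δ = (0.006431, -0.011982)
  [+2]  conj(Y_{8,2})(Ω₁) = (0.000996, 0.007232) ; Y_{8,2}(Ω₂) = (-0.288177, 0.138774) ; Δ = (-0.001290, -0.001946)
  [+3]  conj(Y_{8,3})(Ω₁) = (-0.276750, -0.181394) ; Y_{8,3}(Ω₂) = (0.032076, -0.025579) ; Δ = (-0.013517, 0.001260)
  [+4]  conj(Y_{8,4})(Ω₁) = (-0.054091, 0.015180) ; Y_{8,4}(Ω₂) = (0.209475, -0.262659) ; Δ = (-0.007343, 0.017387)
  [+5]  conj(Y_{8,5})(Ω₁) = (0.147424, -0.310414) ; Y_{8,5}(Ω₂) = (-0.016583, 0.034433) ; Δ = (0.008244, 0.010224)
  [+6]  conj(Y_{8,6})(Ω₁) = (-0.064994, -0.149371) ; Y_{8,6}(Ω₂) = (-0.083404, 0.365349) ; Δ = (0.059993, -0.011287)
  [+7]  conj(Y_{8,7})(Ω₁) = (0.323228, 0.102323) ; Y_{8,7}(Ω₂) = (0.000002, -0.032332) ; Δ = (0.003309, -0.010451)
  [+8]  conj(Y_{8,8})(Ω₁) = (0.382333, -0.232948) ; Y_{8,8}(Ω₂) = (-0.114553, -0.502017) ; Δ = (-0.160741, -0.165253)
Total Σ_m = (-0.212090, 0.000000). Multiply by 0.739198: (-0.156777, 0.000000). P_8(cos γ) = -0.156777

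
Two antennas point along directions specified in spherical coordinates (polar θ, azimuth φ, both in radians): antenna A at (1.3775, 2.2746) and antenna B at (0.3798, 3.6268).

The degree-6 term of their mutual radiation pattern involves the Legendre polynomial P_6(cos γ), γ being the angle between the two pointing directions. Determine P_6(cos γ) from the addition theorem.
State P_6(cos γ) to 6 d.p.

Addition theorem: P_6(cos γ) = (4π/13) Σ_m Y*_{lm}(Ω₁) Y_{lm}(Ω₂), m = −6…6:
  m=-6: 0.20294 + 0.38086j × -0.00122 - 0.00029j = -0.00014 - 0.00052j  (running Σ = -0.00014 - 0.00052j)
  m=-5: 0.10784 - 0.27203j × 0.00822 + 0.00714j = 0.00283 - 0.00146j  (running Σ = 0.00269 - 0.00199j)
  m=-4: 0.18623 - 0.06304j × -0.02069 - 0.05334j = -0.00722 - 0.00863j  (running Σ = -0.00453 - 0.01062j)
  m=-3: -0.26304 - 0.15790j × -0.02298 + 0.19868j = 0.03742 - 0.04863j  (running Σ = 0.03289 - 0.05925j)
  m=-2: -0.01940 - 0.11784j × 0.25356 - 0.37033j = -0.04856 - 0.02269j  (running Σ = -0.01567 - 0.08194j)
  m=-1: -0.19791 + 0.23317j × -0.46118 + 0.24316j = 0.03458 - 0.15566j  (running Σ = 0.01891 - 0.23760j)
  m=0: -0.09807 + 0.00000j × -0.03494 + 0.00000j = 0.00343 + 0.00000j  (running Σ = 0.02234 - 0.23760j)
  m=1: 0.19791 + 0.23317j × 0.46118 + 0.24316j = 0.03458 + 0.15566j  (running Σ = 0.05692 - 0.08194j)
  m=2: -0.01940 + 0.11784j × 0.25356 + 0.37033j = -0.04856 + 0.02269j  (running Σ = 0.00836 - 0.05925j)
  m=3: 0.26304 - 0.15790j × 0.02298 + 0.19868j = 0.03742 + 0.04863j  (running Σ = 0.04577 - 0.01062j)
  m=4: 0.18623 + 0.06304j × -0.02069 + 0.05334j = -0.00722 + 0.00863j  (running Σ = 0.03856 - 0.00199j)
  m=5: -0.10784 - 0.27203j × -0.00822 + 0.00714j = 0.00283 + 0.00146j  (running Σ = 0.04139 - 0.00052j)
  m=6: 0.20294 - 0.38086j × -0.00122 + 0.00029j = -0.00014 + 0.00052j  (running Σ = 0.04125 - 0.00000j)
Σ over m = 0.04125 - 0.00000j; ×(4π/13) → 0.03987 - 0.00000j. Real part: 0.039873

0.039873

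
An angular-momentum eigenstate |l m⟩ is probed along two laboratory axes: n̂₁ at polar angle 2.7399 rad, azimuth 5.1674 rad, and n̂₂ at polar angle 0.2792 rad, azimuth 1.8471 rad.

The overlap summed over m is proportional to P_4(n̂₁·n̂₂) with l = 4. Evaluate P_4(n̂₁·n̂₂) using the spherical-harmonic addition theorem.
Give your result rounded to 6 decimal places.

0.909806

Term-by-term m-sum for l=4 (normalisation 4π/9 = 1.396263):
  m=-4: -0.00255 + 0.01002j × 0.00115 - 0.00228j = 0.00002 + 0.00002j  (running Σ = 0.00002 + 0.00002j)
  m=-3: 0.06740 - 0.01407j × 0.01857 + 0.01702j = 0.00149 + 0.00089j  (running Σ = 0.00151 + 0.00090j)
  m=-2: -0.15472 - 0.19904j × -0.11825 + 0.07293j = 0.03281 + 0.01225j  (running Σ = 0.03432 + 0.01316j)
  m=-1: -0.21921 + 0.44805j × -0.11858 - 0.41820j = 0.21337 + 0.03854j  (running Σ = 0.24769 + 0.05170j)
  m=0: 0.28597 + 0.00000j × 0.54627 + 0.00000j = 0.15622 + 0.00000j  (running Σ = 0.40391 + 0.05170j)
  m=1: 0.21921 + 0.44805j × 0.11858 - 0.41820j = 0.21337 - 0.03854j  (running Σ = 0.61728 + 0.01316j)
  m=2: -0.15472 + 0.19904j × -0.11825 - 0.07293j = 0.03281 - 0.01225j  (running Σ = 0.65009 + 0.00090j)
  m=3: -0.06740 - 0.01407j × -0.01857 + 0.01702j = 0.00149 - 0.00089j  (running Σ = 0.65158 + 0.00002j)
  m=4: -0.00255 - 0.01002j × 0.00115 + 0.00228j = 0.00002 - 0.00002j  (running Σ = 0.65160 + 0.00000j)
Σ over m = 0.65160 + 0.00000j; ×(4π/9) → 0.90981 + 0.00000j. Real part: 0.909806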